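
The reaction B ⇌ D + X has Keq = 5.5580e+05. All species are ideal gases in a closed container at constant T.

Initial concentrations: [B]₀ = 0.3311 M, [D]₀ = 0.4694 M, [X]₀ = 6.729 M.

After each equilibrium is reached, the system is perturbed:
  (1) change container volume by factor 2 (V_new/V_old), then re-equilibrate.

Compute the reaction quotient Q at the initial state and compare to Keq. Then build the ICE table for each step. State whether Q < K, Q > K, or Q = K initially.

Q₀ = 9.54; Q < K (proceeds forward)

Q₀ = 9.54 vs Keq = 5.5580e+05 ⇒ Q<K, forward
Step 1:
                   B          D          X
  init        0.3311     0.4694      6.729
  Δ          -0.3311     0.3311     0.3311
  eq      1.0168e-05     0.8005       7.06
  solve Keq expr → x = 0.3311; check Q = 5.5580e+05
Then change container volume by factor 2 (V_new/V_old).
Step 2:
                   B          D          X
  init    5.0841e-06     0.4002       3.53
  Δ       -2.5421e-06 2.5421e-06 2.5421e-06
  eq      2.5421e-06     0.4002       3.53
  solve Keq expr → x = 2.5421e-06; check Q = 5.5580e+05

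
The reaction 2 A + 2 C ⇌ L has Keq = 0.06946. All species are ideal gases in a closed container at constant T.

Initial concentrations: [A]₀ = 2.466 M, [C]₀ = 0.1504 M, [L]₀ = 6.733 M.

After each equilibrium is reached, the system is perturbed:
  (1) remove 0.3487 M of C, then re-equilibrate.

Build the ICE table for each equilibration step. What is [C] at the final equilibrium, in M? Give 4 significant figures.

Q₀ = 48.95 vs Keq = 0.06946 ⇒ Q>K, reverse
Step 1:
                  A         C         L
  Initial     2.466    0.1504     6.733
  Change      1.925     1.925   -0.9626
  Equil       4.391     2.076      5.77
  solve Keq expr → x = -0.9626; check Q = 0.06946
Then remove 0.3487 M of C.
Step 2:
                  A         C         L
  Initial     4.391     1.727      5.77
  Change     0.2271    0.2271   -0.1136
  Equil       4.618     1.954     5.657
  solve Keq expr → x = -0.1136; check Q = 0.06946

[C]_eq = 1.954 M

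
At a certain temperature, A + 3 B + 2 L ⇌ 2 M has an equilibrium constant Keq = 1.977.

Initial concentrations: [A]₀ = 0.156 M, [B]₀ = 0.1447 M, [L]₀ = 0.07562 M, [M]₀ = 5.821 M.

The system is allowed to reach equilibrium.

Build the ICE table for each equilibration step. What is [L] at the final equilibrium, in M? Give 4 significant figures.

[L]_eq = 1.312 M

Q₀ = 1.2537e+07 vs Keq = 1.977 ⇒ Q>K, reverse
Step 1:
                   A          B          L          M
  init         0.156     0.1447    0.07562      5.821
  Δ            0.618      1.854      1.236     -1.236
  eq           0.774      1.999      1.312      4.585
  solve Keq expr → x = -0.618; check Q = 1.977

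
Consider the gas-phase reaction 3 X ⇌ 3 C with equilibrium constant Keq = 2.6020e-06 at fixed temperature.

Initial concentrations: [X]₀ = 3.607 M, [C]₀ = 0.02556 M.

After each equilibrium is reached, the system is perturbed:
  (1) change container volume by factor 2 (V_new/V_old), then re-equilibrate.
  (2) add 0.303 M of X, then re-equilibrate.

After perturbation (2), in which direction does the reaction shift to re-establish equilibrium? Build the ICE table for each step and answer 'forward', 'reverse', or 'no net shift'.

Q₀ = 3.5583e-07 vs Keq = 2.6020e-06 ⇒ Q<K, forward
Step 1:
                   X          C
  I            3.607    0.02556
  C         -0.02373    0.02373
  E            3.583    0.04929
  solve Keq expr → x = 0.007908; check Q = 2.6020e-06
Then change container volume by factor 2 (V_new/V_old).
Step 2:
                   X          C
  I            1.792    0.02464
  C                0          0
  E            1.792    0.02464
  solve Keq expr → x = 0; check Q = 2.6020e-06
Then add 0.303 M of X.
Step 3:
                   X          C
  I            2.095    0.02464
  C        -0.004111   0.004111
  E            2.091    0.02875
  solve Keq expr → x = 0.00137; check Q = 2.6020e-06

Direction: forward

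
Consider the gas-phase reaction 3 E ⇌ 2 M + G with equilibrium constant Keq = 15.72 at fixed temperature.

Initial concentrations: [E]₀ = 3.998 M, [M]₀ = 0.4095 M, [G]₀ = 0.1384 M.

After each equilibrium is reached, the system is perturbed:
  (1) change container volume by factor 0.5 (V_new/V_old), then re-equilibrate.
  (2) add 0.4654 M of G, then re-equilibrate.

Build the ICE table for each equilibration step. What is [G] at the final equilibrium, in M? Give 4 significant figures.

[G]_eq = 2.853 M

Q₀ = 3.6317e-04 vs Keq = 15.72 ⇒ Q<K, forward
Step 1:
                    E           M           G
  init          3.998      0.4095      0.1384
  Δ            -3.205       2.137       1.068
  eq           0.7926       2.546       1.207
  solve Keq expr → x = 1.068; check Q = 15.72
Then change container volume by factor 0.5 (V_new/V_old).
Step 2:
                    E           M           G
  init          1.585       5.093       2.414
  Δ                 0           0           0
  eq            1.585       5.093       2.414
  solve Keq expr → x = 0; check Q = 15.72
Then add 0.4654 M of G.
Step 3:
                    E           M           G
  init          1.585       5.093       2.879
  Δ           0.07919     -0.0528     -0.0264
  eq            1.664        5.04       2.853
  solve Keq expr → x = -0.0264; check Q = 15.72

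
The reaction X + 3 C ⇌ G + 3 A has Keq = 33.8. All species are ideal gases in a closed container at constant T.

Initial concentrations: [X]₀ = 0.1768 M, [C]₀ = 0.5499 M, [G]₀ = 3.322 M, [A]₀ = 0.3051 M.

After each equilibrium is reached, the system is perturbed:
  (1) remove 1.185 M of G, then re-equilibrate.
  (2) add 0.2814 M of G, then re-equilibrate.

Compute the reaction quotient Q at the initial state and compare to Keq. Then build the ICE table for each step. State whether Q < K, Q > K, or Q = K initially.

Q₀ = 3.209 vs Keq = 33.8 ⇒ Q<K, forward
Step 1:
                  X         C         G         A
  init       0.1768    0.5499     3.322    0.3051
  Δ        -0.04706   -0.1412   0.04706    0.1412
  eq         0.1297    0.4087     3.369    0.4463
  solve Keq expr → x = 0.04706; check Q = 33.8
Then remove 1.185 M of G.
Step 2:
                  X         C         G         A
  init       0.1297    0.4087     2.184    0.4463
  Δ       -0.008536  -0.02561  0.008536   0.02561
  eq         0.1212    0.3831     2.193    0.4719
  solve Keq expr → x = 0.008536; check Q = 33.8
Then add 0.2814 M of G.
Step 3:
                  X         C         G         A
  init       0.1212    0.3831     2.474    0.4719
  Δ        0.002364  0.007093 -0.002364 -0.007093
  eq         0.1236    0.3902     2.472    0.4648
  solve Keq expr → x = -0.002364; check Q = 33.8

Q₀ = 3.209; Q < K (proceeds forward)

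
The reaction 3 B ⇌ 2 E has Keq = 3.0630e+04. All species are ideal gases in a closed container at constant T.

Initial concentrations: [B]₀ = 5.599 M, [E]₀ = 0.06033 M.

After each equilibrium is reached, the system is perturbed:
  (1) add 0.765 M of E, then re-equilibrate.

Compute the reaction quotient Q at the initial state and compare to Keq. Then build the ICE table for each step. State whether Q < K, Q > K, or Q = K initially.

Q₀ = 2.0736e-05 vs Keq = 3.0630e+04 ⇒ Q<K, forward
Step 1:
                  B         E
  Initial     5.599   0.06033
  Change     -5.522     3.681
  Equil     0.07703     3.742
  solve Keq expr → x = 1.841; check Q = 3.0630e+04
Then add 0.765 M of E.
Step 2:
                  B         E
  Initial   0.07703     4.507
  Change    0.01008 -0.006723
  Equil     0.08711       4.5
  solve Keq expr → x = -0.003361; check Q = 3.0630e+04

Q₀ = 2.0736e-05; Q < K (proceeds forward)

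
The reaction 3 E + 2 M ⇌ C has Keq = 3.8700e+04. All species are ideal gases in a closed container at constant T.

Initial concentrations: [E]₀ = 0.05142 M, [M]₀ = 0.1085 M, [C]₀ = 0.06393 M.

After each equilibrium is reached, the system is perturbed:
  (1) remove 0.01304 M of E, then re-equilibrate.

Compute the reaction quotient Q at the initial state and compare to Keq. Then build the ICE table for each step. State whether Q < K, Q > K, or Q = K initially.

Q₀ = 3.9944e+04; Q > K (proceeds reverse)

Q₀ = 3.9944e+04 vs Keq = 3.8700e+04 ⇒ Q>K, reverse
Step 1:
                    E           M           C
  init        0.05142      0.1085     0.06393
  Δ        4.1843e-04  2.7895e-04 -1.3948e-04
  eq          0.05184      0.1088     0.06379
  solve Keq expr → x = -1.3948e-04; check Q = 3.8700e+04
Then remove 0.01304 M of E.
Step 2:
                    E           M           C
  init         0.0388      0.1088     0.06379
  Δ           0.01011     0.00674    -0.00337
  eq          0.04891      0.1155     0.06042
  solve Keq expr → x = -0.00337; check Q = 3.8700e+04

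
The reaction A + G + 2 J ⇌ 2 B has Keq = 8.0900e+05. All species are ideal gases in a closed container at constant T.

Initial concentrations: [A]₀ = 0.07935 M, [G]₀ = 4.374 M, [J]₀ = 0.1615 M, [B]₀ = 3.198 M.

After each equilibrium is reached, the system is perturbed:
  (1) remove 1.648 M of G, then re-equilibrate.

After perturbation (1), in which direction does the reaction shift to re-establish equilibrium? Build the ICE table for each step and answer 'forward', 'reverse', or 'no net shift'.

Direction: reverse

Q₀ = 1130 vs Keq = 8.0900e+05 ⇒ Q<K, forward
Step 1:
                   A          G          J          B
  init       0.07935      4.374     0.1615      3.198
  Δ         -0.07097   -0.07097    -0.1419     0.1419
  eq        0.008378      4.303    0.01956       3.34
  solve Keq expr → x = 0.07097; check Q = 8.0900e+05
Then remove 1.648 M of G.
Step 2:
                   A          G          J          B
  init      0.008378      2.655    0.01956       3.34
  Δ         0.001609   0.001609   0.003218  -0.003218
  eq        0.009987      2.657    0.02277      3.337
  solve Keq expr → x = -0.001609; check Q = 8.0900e+05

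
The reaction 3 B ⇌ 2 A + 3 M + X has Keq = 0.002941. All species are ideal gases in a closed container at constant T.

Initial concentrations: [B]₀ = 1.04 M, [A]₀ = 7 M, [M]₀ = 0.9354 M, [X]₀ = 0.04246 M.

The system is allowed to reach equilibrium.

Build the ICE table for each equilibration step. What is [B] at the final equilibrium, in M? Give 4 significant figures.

[B]_eq = 1.167 M

Q₀ = 1.514 vs Keq = 0.002941 ⇒ Q>K, reverse
Step 1:
                  B         A         M         X
  I            1.04         7    0.9354   0.04246
  C          0.1268  -0.08455   -0.1268  -0.04228
  E           1.167     6.915    0.8086 1.8480e-04
  solve Keq expr → x = -0.04228; check Q = 0.002941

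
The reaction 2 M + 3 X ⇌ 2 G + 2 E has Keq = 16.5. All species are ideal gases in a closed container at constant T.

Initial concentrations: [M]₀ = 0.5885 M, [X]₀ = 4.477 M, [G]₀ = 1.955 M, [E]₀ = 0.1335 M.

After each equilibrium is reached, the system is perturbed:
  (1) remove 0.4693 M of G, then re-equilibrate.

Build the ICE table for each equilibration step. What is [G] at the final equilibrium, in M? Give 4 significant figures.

[G]_eq = 2.026 M

Q₀ = 0.002192 vs Keq = 16.5 ⇒ Q<K, forward
Step 1:
                   M          X          G          E
  init        0.5885      4.477      1.955     0.1335
  Δ          -0.5309    -0.7964     0.5309     0.5309
  eq         0.05758      3.681      2.486     0.6644
  solve Keq expr → x = 0.2655; check Q = 16.5
Then remove 0.4693 M of G.
Step 2:
                   M          X          G          E
  init       0.05758      3.681      2.017     0.6644
  Δ         -0.00968   -0.01452    0.00968    0.00968
  eq          0.0479      3.666      2.026     0.6741
  solve Keq expr → x = 0.00484; check Q = 16.5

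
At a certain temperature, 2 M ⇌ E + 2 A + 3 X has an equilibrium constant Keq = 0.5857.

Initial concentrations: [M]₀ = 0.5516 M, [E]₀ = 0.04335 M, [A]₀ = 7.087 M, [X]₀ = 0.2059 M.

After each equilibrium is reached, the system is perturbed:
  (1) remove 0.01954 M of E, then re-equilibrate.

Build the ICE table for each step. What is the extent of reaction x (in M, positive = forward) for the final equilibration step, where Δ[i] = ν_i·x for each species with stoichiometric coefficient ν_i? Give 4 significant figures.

x = 0.005296 M

Q₀ = 0.06246 vs Keq = 0.5857 ⇒ Q<K, forward
Step 1:
                   M          E          A          X
  init        0.5516    0.04335      7.087     0.2059
  Δ         -0.07475    0.03738    0.07475     0.1121
  eq          0.4768    0.08073      7.162      0.318
  solve Keq expr → x = 0.03738; check Q = 0.5857
Then remove 0.01954 M of E.
Step 2:
                   M          E          A          X
  init        0.4768    0.06119      7.162      0.318
  Δ         -0.01059   0.005296    0.01059    0.01589
  eq          0.4663    0.06648      7.172     0.3339
  solve Keq expr → x = 0.005296; check Q = 0.5857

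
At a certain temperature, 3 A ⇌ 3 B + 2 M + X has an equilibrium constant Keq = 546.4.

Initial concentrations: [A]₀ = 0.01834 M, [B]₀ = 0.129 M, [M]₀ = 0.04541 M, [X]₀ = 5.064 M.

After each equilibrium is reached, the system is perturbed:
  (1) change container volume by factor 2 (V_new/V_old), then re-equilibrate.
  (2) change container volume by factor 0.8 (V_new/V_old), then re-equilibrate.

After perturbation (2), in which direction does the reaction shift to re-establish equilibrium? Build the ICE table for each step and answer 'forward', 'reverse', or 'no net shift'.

Direction: reverse

Q₀ = 3.634 vs Keq = 546.4 ⇒ Q<K, forward
Step 1:
                    A           B           M           X
  init        0.01834       0.129     0.04541       5.064
  Δ          -0.01401     0.01401    0.009338    0.004669
  eq         0.004332       0.143     0.05475       5.069
  solve Keq expr → x = 0.004669; check Q = 546.4
Then change container volume by factor 2 (V_new/V_old).
Step 2:
                    A           B           M           X
  init       0.002166      0.0715     0.02737       2.534
  Δ         -0.001049    0.001049  6.9903e-04  3.4952e-04
  eq         0.001118     0.07255     0.02807       2.535
  solve Keq expr → x = 3.4952e-04; check Q = 546.4
Then change container volume by factor 0.8 (V_new/V_old).
Step 3:
                    A           B           M           X
  init       0.001397     0.09069     0.03509       3.168
  Δ        3.3540e-04 -3.3540e-04 -2.2360e-04 -1.1180e-04
  eq         0.001732     0.09036     0.03487       3.168
  solve Keq expr → x = -1.1180e-04; check Q = 546.4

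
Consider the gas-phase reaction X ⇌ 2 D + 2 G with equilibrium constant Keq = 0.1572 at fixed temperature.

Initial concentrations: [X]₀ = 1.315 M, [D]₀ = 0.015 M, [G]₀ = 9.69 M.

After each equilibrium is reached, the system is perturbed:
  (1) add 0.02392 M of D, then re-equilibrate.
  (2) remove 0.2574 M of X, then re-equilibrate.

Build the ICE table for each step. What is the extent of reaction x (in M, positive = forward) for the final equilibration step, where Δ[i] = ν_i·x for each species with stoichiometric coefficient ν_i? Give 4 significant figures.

Q₀ = 0.01607 vs Keq = 0.1572 ⇒ Q<K, forward
Step 1:
                  X         D         G
  Initial     1.315     0.015      9.69
  Change   -0.01574   0.03149   0.03149
  Equil       1.299   0.04649     9.721
  solve Keq expr → x = 0.01574; check Q = 0.1572
Then add 0.02392 M of D.
Step 2:
                  X         D         G
  Initial     1.299   0.07041     9.721
  Change     0.0118   -0.0236   -0.0236
  Equil       1.311   0.04681     9.698
  solve Keq expr → x = -0.0118; check Q = 0.1572
Then remove 0.2574 M of X.
Step 3:
                  X         D         G
  Initial     1.054   0.04681     9.698
  Change   0.002389 -0.004778 -0.004778
  Equil       1.056   0.04203     9.693
  solve Keq expr → x = -0.002389; check Q = 0.1572

x = -0.002389 M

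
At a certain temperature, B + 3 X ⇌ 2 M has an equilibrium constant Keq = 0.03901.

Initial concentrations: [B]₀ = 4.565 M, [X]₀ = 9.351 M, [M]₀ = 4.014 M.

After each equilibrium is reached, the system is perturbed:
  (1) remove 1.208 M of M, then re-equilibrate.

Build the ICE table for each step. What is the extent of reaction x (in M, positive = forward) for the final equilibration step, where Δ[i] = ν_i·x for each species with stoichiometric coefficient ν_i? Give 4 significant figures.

Q₀ = 0.004317 vs Keq = 0.03901 ⇒ Q<K, forward
Step 1:
                   B          X          M
  init         4.565      9.351      4.014
  Δ          -0.9936     -2.981      1.987
  eq           3.571       6.37      6.001
  solve Keq expr → x = 0.9936; check Q = 0.03901
Then remove 1.208 M of M.
Step 2:
                   B          X          M
  init         3.571       6.37      4.793
  Δ          -0.1751    -0.5253     0.3502
  eq           3.396      5.845      5.143
  solve Keq expr → x = 0.1751; check Q = 0.03901

x = 0.1751 M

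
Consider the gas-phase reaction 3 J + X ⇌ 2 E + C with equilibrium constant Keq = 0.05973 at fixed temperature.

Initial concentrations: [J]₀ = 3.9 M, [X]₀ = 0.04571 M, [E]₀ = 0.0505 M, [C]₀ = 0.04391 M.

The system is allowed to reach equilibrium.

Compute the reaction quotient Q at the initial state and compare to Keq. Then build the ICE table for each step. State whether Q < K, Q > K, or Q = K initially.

Q₀ = 4.1299e-05 vs Keq = 0.05973 ⇒ Q<K, forward
Step 1:
                   J          X          E          C
  I              3.9    0.04571     0.0505    0.04391
  C          -0.1355   -0.04516    0.09031    0.04516
  E            3.765 5.5419e-04     0.1408    0.08907
  solve Keq expr → x = 0.04516; check Q = 0.05973

Q₀ = 4.1299e-05; Q < K (proceeds forward)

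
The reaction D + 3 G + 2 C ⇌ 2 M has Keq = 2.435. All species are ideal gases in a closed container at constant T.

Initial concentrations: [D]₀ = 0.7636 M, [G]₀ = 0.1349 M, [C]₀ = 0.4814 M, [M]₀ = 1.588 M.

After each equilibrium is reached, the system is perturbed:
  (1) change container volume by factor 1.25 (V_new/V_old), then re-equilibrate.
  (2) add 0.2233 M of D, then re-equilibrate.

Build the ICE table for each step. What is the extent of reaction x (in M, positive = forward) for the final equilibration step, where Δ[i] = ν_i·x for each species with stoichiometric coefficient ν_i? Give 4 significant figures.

x = 0.01059 M

Q₀ = 5805 vs Keq = 2.435 ⇒ Q>K, reverse
Step 1:
                   D          G          C          M
  I           0.7636     0.1349     0.4814      1.588
  C           0.2328     0.6985     0.4657    -0.4657
  E           0.9964     0.8334     0.9471      1.122
  solve Keq expr → x = -0.2328; check Q = 2.435
Then change container volume by factor 1.25 (V_new/V_old).
Step 2:
                   D          G          C          M
  I           0.7971     0.6667     0.7576     0.8979
  C           0.0382     0.1146    0.07639   -0.07639
  E           0.8353     0.7813      0.834     0.8215
  solve Keq expr → x = -0.0382; check Q = 2.435
Then add 0.2233 M of D.
Step 3:
                   D          G          C          M
  I            1.059     0.7813      0.834     0.8215
  C         -0.01059   -0.03176   -0.02118    0.02118
  E            1.048     0.7495     0.8129     0.8427
  solve Keq expr → x = 0.01059; check Q = 2.435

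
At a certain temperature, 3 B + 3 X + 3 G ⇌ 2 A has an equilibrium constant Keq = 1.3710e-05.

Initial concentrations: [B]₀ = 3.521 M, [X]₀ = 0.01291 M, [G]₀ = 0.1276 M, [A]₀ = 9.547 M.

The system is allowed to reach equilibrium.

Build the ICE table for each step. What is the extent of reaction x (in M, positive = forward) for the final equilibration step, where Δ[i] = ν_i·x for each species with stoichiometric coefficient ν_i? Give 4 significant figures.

x = -1.429 M

Q₀ = 4.6709e+08 vs Keq = 1.3710e-05 ⇒ Q>K, reverse
Step 1:
                   B          X          G          A
  Initial      3.521    0.01291     0.1276      9.547
  Change       4.288      4.288      4.288     -2.859
  Equil        7.809      4.301      4.416      6.688
  solve Keq expr → x = -1.429; check Q = 1.3710e-05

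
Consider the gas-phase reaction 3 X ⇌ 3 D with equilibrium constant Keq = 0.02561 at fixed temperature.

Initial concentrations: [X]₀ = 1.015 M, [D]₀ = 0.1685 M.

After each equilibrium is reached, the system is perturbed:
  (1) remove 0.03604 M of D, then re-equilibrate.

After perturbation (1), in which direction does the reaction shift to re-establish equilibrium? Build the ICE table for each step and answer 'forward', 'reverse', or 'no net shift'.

Direction: forward

Q₀ = 0.004575 vs Keq = 0.02561 ⇒ Q<K, forward
Step 1:
                    X           D
  init          1.015      0.1685
  Δ           -0.1009      0.1009
  eq           0.9141      0.2694
  solve Keq expr → x = 0.03364; check Q = 0.02561
Then remove 0.03604 M of D.
Step 2:
                    X           D
  init         0.9141      0.2334
  Δ          -0.02784     0.02784
  eq           0.8862      0.2612
  solve Keq expr → x = 0.009278; check Q = 0.02561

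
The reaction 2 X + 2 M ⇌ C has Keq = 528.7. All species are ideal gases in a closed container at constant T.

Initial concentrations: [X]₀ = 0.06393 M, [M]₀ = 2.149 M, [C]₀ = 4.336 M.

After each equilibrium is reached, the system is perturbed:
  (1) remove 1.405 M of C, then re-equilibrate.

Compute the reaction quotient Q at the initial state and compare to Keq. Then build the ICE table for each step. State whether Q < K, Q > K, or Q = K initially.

Q₀ = 229.7 vs Keq = 528.7 ⇒ Q<K, forward
Step 1:
                  X         M         C
  Initial   0.06393     2.149     4.336
  Change   -0.02131  -0.02131   0.01066
  Equil     0.04262     2.128     4.347
  solve Keq expr → x = 0.01066; check Q = 528.7
Then remove 1.405 M of C.
Step 2:
                  X         M         C
  Initial   0.04262     2.128     2.942
  Change  -0.007413 -0.007413  0.003706
  Equil      0.0352      2.12     2.945
  solve Keq expr → x = 0.003706; check Q = 528.7

Q₀ = 229.7; Q < K (proceeds forward)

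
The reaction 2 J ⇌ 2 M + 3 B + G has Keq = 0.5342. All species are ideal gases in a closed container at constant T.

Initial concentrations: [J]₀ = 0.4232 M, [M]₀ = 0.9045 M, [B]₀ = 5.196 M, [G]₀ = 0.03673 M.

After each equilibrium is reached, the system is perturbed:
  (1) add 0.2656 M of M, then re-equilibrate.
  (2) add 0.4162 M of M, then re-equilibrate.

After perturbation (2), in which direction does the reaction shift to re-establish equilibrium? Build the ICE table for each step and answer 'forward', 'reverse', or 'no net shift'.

Direction: reverse

Q₀ = 23.54 vs Keq = 0.5342 ⇒ Q>K, reverse
Step 1:
                    J           M           B           G
  I            0.4232      0.9045       5.196     0.03673
  C           0.07062    -0.07062     -0.1059    -0.03531
  E            0.4938      0.8339        5.09    0.001421
  solve Keq expr → x = -0.03531; check Q = 0.5342
Then add 0.2656 M of M.
Step 2:
                    J           M           B           G
  I            0.4938       1.099        5.09    0.001421
  C          0.001194   -0.001194    -0.00179 -5.9682e-04
  E             0.495       1.098       5.088  8.2374e-04
  solve Keq expr → x = -5.9682e-04; check Q = 0.5342
Then add 0.4162 M of M.
Step 3:
                    J           M           B           G
  I             0.495       1.514       5.088  8.2374e-04
  C        7.7686e-04 -7.7686e-04   -0.001165 -3.8843e-04
  E            0.4958       1.514       5.087  4.3531e-04
  solve Keq expr → x = -3.8843e-04; check Q = 0.5342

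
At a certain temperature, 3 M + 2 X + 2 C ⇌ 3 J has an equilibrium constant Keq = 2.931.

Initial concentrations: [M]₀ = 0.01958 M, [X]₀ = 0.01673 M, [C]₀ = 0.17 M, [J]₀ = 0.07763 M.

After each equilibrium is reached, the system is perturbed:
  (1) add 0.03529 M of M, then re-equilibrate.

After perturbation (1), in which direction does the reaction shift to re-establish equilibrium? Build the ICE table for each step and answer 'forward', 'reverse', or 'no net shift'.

Direction: forward

Q₀ = 7.7048e+06 vs Keq = 2.931 ⇒ Q>K, reverse
Step 1:
                    M           X           C           J
  init        0.01958     0.01673        0.17     0.07763
  Δ           0.07024     0.04683     0.04683    -0.07024
  eq          0.08982     0.06356      0.2168    0.007389
  solve Keq expr → x = -0.02341; check Q = 2.931
Then add 0.03529 M of M.
Step 2:
                    M           X           C           J
  init         0.1251     0.06356      0.2168    0.007389
  Δ         -0.002474   -0.001649   -0.001649    0.002474
  eq           0.1226     0.06191      0.2152    0.009863
  solve Keq expr → x = 8.2462e-04; check Q = 2.931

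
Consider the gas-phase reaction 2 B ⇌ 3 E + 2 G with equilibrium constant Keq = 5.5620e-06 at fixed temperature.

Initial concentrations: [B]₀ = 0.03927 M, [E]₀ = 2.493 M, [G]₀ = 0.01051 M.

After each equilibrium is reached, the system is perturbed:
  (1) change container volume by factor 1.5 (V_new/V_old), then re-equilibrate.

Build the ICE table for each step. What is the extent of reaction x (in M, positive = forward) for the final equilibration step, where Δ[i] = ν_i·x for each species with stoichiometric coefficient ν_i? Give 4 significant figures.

Q₀ = 1.11 vs Keq = 5.5620e-06 ⇒ Q>K, reverse
Step 1:
                    B           E           G
  I           0.03927       2.493     0.01051
  C           0.01048    -0.01572    -0.01048
  E           0.04975       2.477  3.0092e-05
  solve Keq expr → x = -0.00524; check Q = 5.5620e-06
Then change container volume by factor 1.5 (V_new/V_old).
Step 2:
                    B           E           G
  I           0.03317       1.652  2.0061e-05
  C       -1.6774e-05  2.5161e-05  1.6774e-05
  E           0.03315       1.652  3.6835e-05
  solve Keq expr → x = 8.3870e-06; check Q = 5.5620e-06

x = 8.3870e-06 M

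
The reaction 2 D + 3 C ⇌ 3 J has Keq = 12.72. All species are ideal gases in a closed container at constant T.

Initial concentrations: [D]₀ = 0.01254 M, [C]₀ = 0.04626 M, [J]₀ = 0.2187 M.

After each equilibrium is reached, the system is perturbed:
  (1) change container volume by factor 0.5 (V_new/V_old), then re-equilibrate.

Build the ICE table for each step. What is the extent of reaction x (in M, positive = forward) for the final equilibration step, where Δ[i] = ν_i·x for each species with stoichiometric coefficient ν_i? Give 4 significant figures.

Q₀ = 6.7195e+05 vs Keq = 12.72 ⇒ Q>K, reverse
Step 1:
                  D         C         J
  I         0.01254   0.04626    0.2187
  C         0.08685    0.1303   -0.1303
  E         0.09939    0.1765   0.08842
  solve Keq expr → x = -0.04343; check Q = 12.72
Then change container volume by factor 0.5 (V_new/V_old).
Step 2:
                  D         C         J
  I          0.1988    0.3531    0.1768
  C        -0.02936  -0.04404   0.04404
  E          0.1694     0.309    0.2209
  solve Keq expr → x = 0.01468; check Q = 12.72

x = 0.01468 M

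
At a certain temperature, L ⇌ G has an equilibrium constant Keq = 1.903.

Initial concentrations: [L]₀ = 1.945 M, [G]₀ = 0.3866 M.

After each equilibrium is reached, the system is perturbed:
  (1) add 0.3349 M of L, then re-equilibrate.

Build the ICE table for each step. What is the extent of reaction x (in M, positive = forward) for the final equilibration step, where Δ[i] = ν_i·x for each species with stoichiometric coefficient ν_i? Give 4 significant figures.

x = 0.2195 M

Q₀ = 0.1988 vs Keq = 1.903 ⇒ Q<K, forward
Step 1:
                    L           G
  Initial       1.945      0.3866
  Change       -1.142       1.142
  Equil        0.8032       1.528
  solve Keq expr → x = 1.142; check Q = 1.903
Then add 0.3349 M of L.
Step 2:
                    L           G
  Initial       1.138       1.528
  Change      -0.2195      0.2195
  Equil        0.9185       1.748
  solve Keq expr → x = 0.2195; check Q = 1.903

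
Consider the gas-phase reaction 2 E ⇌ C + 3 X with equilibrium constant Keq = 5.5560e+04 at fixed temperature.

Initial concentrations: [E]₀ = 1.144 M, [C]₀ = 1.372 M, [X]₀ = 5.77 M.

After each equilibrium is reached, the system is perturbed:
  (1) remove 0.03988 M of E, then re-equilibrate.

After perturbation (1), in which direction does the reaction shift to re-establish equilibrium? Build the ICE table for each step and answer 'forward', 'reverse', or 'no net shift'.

Q₀ = 201.4 vs Keq = 5.5560e+04 ⇒ Q<K, forward
Step 1:
                  E         C         X
  init        1.144     1.372      5.77
  Δ          -1.029    0.5144     1.543
  eq         0.1152     1.886     7.313
  solve Keq expr → x = 0.5144; check Q = 5.5560e+04
Then remove 0.03988 M of E.
Step 2:
                  E         C         X
  init      0.07536     1.886     7.313
  Δ         0.03796  -0.01898  -0.05694
  eq         0.1133     1.867     7.256
  solve Keq expr → x = -0.01898; check Q = 5.5560e+04

Direction: reverse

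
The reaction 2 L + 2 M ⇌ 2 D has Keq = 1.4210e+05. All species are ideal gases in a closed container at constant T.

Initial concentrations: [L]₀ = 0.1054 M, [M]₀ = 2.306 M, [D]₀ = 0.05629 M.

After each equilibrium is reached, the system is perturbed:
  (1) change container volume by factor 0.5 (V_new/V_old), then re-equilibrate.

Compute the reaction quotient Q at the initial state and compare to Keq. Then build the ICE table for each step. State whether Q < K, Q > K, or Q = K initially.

Q₀ = 0.05364; Q < K (proceeds forward)

Q₀ = 0.05364 vs Keq = 1.4210e+05 ⇒ Q<K, forward
Step 1:
                   L          M          D
  init        0.1054      2.306    0.05629
  Δ          -0.1052    -0.1052     0.1052
  eq      1.9466e-04      2.201     0.1615
  solve Keq expr → x = 0.0526; check Q = 1.4210e+05
Then change container volume by factor 0.5 (V_new/V_old).
Step 2:
                   L          M          D
  init    3.8933e-04      4.402      0.323
  Δ       -1.9454e-04 -1.9454e-04 1.9454e-04
  eq      1.9479e-04      4.401     0.3232
  solve Keq expr → x = 9.7269e-05; check Q = 1.4210e+05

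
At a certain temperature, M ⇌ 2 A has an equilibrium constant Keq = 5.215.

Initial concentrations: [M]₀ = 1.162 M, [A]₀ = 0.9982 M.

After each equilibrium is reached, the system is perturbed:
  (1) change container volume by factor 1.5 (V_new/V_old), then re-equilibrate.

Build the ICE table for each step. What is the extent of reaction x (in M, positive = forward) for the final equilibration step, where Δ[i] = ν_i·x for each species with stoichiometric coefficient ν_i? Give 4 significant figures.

x = 0.07669 M

Q₀ = 0.8575 vs Keq = 5.215 ⇒ Q<K, forward
Step 1:
                    M           A
  I             1.162      0.9982
  C           -0.4586      0.9171
  E            0.7034       1.915
  solve Keq expr → x = 0.4586; check Q = 5.215
Then change container volume by factor 1.5 (V_new/V_old).
Step 2:
                    M           A
  I             0.469       1.277
  C          -0.07669      0.1534
  E            0.3923        1.43
  solve Keq expr → x = 0.07669; check Q = 5.215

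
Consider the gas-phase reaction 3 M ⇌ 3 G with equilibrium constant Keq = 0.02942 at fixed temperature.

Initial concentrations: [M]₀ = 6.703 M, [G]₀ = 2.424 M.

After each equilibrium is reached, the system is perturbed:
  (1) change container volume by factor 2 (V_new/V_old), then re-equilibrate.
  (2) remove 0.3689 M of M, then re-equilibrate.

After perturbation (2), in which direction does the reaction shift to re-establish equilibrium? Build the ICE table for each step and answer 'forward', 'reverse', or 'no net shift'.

Direction: reverse

Q₀ = 0.04729 vs Keq = 0.02942 ⇒ Q>K, reverse
Step 1:
                   M          G
  init         6.703      2.424
  Δ           0.2711    -0.2711
  eq           6.974      2.153
  solve Keq expr → x = -0.09035; check Q = 0.02942
Then change container volume by factor 2 (V_new/V_old).
Step 2:
                   M          G
  init         3.487      1.076
  Δ                0          0
  eq           3.487      1.076
  solve Keq expr → x = 0; check Q = 0.02942
Then remove 0.3689 M of M.
Step 3:
                   M          G
  init         3.118      1.076
  Δ          0.08702   -0.08702
  eq           3.205     0.9895
  solve Keq expr → x = -0.02901; check Q = 0.02942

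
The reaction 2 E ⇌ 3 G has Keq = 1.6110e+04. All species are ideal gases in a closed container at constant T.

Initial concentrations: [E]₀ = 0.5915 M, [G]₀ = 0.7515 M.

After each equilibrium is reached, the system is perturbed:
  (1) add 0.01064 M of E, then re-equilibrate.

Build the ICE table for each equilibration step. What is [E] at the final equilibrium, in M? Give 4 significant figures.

[E]_eq = 0.0164 M

Q₀ = 1.213 vs Keq = 1.6110e+04 ⇒ Q<K, forward
Step 1:
                   E          G
  I           0.5915     0.7515
  C          -0.5753      0.863
  E          0.01616      1.615
  solve Keq expr → x = 0.2877; check Q = 1.6110e+04
Then add 0.01064 M of E.
Step 2:
                   E          G
  I           0.0268      1.615
  C         -0.01041    0.01561
  E           0.0164       1.63
  solve Keq expr → x = 0.005203; check Q = 1.6110e+04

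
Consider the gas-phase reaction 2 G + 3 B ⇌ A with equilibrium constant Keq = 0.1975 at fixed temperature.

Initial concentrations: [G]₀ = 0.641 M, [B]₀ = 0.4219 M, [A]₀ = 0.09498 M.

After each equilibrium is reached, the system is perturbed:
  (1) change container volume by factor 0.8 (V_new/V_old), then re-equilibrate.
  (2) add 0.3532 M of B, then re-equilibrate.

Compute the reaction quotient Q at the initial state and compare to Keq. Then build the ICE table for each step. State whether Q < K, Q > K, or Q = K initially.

Q₀ = 3.078 vs Keq = 0.1975 ⇒ Q>K, reverse
Step 1:
                  G         B         A
  Initial     0.641    0.4219   0.09498
  Change     0.1331    0.1997  -0.06656
  Equil      0.7741    0.6216   0.02842
  solve Keq expr → x = -0.06656; check Q = 0.1975
Then change container volume by factor 0.8 (V_new/V_old).
Step 2:
                  G         B         A
  Initial    0.9676     0.777   0.03553
  Change     -0.047  -0.07049    0.0235
  Equil      0.9206    0.7065   0.05903
  solve Keq expr → x = 0.0235; check Q = 0.1975
Then add 0.3532 M of B.
Step 3:
                  G         B         A
  Initial    0.9206      1.06   0.05903
  Change   -0.09291   -0.1394   0.04645
  Equil      0.8277    0.9203    0.1055
  solve Keq expr → x = 0.04645; check Q = 0.1975

Q₀ = 3.078; Q > K (proceeds reverse)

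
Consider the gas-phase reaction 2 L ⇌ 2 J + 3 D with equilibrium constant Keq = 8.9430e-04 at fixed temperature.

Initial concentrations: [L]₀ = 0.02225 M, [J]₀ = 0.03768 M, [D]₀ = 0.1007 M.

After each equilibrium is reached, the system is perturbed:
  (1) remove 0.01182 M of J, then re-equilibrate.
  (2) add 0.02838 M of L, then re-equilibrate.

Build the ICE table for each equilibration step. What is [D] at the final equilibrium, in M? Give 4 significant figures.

[D]_eq = 0.1126 M

Q₀ = 0.002929 vs Keq = 8.9430e-04 ⇒ Q>K, reverse
Step 1:
                  L         J         D
  init      0.02225   0.03768    0.1007
  Δ        0.006442 -0.006442 -0.009663
  eq        0.02869   0.03124   0.09104
  solve Keq expr → x = -0.003221; check Q = 8.9430e-04
Then remove 0.01182 M of J.
Step 2:
                  L         J         D
  init      0.02869   0.01942   0.09104
  Δ       -0.004398  0.004398  0.006596
  eq        0.02429   0.02382   0.09763
  solve Keq expr → x = 0.002199; check Q = 8.9430e-04
Then add 0.02838 M of L.
Step 3:
                  L         J         D
  init      0.05267   0.02382   0.09763
  Δ       -0.009978  0.009978   0.01497
  eq         0.0427   0.03379    0.1126
  solve Keq expr → x = 0.004989; check Q = 8.9430e-04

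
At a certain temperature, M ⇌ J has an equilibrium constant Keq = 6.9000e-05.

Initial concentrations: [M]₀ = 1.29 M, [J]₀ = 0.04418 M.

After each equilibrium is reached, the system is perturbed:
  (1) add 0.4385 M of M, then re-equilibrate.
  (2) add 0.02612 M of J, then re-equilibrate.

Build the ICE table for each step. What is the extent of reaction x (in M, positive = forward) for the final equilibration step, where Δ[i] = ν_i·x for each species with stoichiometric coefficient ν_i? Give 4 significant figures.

x = -0.02612 M

Q₀ = 0.03425 vs Keq = 6.9000e-05 ⇒ Q>K, reverse
Step 1:
                   M          J
  Initial       1.29    0.04418
  Change     0.04409   -0.04409
  Equil        1.334 9.2052e-05
  solve Keq expr → x = -0.04409; check Q = 6.9000e-05
Then add 0.4385 M of M.
Step 2:
                   M          J
  Initial      1.773 9.2052e-05
  Change  -3.0254e-05 3.0254e-05
  Equil        1.773 1.2231e-04
  solve Keq expr → x = 3.0254e-05; check Q = 6.9000e-05
Then add 0.02612 M of J.
Step 3:
                   M          J
  Initial      1.773    0.02624
  Change     0.02612   -0.02612
  Equil        1.799 1.2411e-04
  solve Keq expr → x = -0.02612; check Q = 6.9000e-05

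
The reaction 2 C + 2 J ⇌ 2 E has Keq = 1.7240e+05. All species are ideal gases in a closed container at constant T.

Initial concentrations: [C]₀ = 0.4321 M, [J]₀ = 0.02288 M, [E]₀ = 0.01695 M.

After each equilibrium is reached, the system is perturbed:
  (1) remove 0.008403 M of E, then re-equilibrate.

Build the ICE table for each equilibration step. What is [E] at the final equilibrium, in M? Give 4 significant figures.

[E]_eq = 0.03124 M

Q₀ = 2.939 vs Keq = 1.7240e+05 ⇒ Q<K, forward
Step 1:
                    C           J           E
  I            0.4321     0.02288     0.01695
  C          -0.02265    -0.02265     0.02265
  E            0.4095  2.3291e-04      0.0396
  solve Keq expr → x = 0.01132; check Q = 1.7240e+05
Then remove 0.008403 M of E.
Step 2:
                    C           J           E
  I            0.4095  2.3291e-04     0.03119
  C       -4.9116e-05 -4.9116e-05  4.9116e-05
  E            0.4094  1.8380e-04     0.03124
  solve Keq expr → x = 2.4558e-05; check Q = 1.7240e+05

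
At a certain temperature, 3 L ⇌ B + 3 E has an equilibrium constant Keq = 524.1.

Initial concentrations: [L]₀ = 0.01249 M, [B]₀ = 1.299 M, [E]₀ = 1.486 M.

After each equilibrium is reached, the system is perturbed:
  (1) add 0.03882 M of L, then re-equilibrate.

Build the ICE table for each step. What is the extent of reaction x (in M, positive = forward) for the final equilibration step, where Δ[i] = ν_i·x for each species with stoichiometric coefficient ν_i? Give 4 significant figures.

Q₀ = 2.1877e+06 vs Keq = 524.1 ⇒ Q>K, reverse
Step 1:
                    L           B           E
  init        0.01249       1.299       1.486
  Δ            0.1639    -0.05463     -0.1639
  eq           0.1764       1.244       1.322
  solve Keq expr → x = -0.05463; check Q = 524.1
Then add 0.03882 M of L.
Step 2:
                    L           B           E
  init         0.2152       1.244       1.322
  Δ          -0.03377     0.01126     0.03377
  eq           0.1814       1.256       1.356
  solve Keq expr → x = 0.01126; check Q = 524.1

x = 0.01126 M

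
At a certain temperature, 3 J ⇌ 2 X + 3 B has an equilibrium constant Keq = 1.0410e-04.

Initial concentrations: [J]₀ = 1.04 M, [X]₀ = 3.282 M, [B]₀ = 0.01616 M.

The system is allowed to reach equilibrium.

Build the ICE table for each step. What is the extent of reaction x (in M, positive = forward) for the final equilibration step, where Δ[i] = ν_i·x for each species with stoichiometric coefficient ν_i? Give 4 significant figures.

Q₀ = 4.0411e-05 vs Keq = 1.0410e-04 ⇒ Q<K, forward
Step 1:
                  J         X         B
  Initial      1.04     3.282   0.01616
  Change  -0.005851    0.0039  0.005851
  Equil       1.034     3.286   0.02201
  solve Keq expr → x = 0.00195; check Q = 1.0410e-04

x = 0.00195 M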